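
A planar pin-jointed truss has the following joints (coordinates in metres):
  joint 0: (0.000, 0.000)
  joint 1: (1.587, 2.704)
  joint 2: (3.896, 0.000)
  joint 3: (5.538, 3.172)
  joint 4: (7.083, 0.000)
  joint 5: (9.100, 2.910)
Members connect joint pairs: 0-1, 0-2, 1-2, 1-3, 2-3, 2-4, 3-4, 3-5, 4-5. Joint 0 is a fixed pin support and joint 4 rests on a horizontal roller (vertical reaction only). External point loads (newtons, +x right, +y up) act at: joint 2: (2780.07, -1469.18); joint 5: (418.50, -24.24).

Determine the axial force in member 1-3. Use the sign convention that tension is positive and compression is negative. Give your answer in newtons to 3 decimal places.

N=6 nodes, M=9 members, R=3 reactions → 2N=12, M+R=12
member 0 (0-1): L=3.1353, (cx,cy)=(0.5062,0.8624)
member 1 (0-2): L=3.8960, (cx,cy)=(1.0000,0.0000)
member 2 (1-2): L=3.5557, (cx,cy)=(0.6494,-0.7605)
member 3 (1-3): L=3.9786, (cx,cy)=(0.9931,0.1176)
member 4 (2-3): L=3.5718, (cx,cy)=(0.4597,0.8881)
member 5 (2-4): L=3.1870, (cx,cy)=(1.0000,0.0000)
member 6 (3-4): L=3.5283, (cx,cy)=(0.4379,-0.8990)
member 7 (3-5): L=3.5716, (cx,cy)=(0.9973,-0.0734)
member 8 (4-5): L=3.5407, (cx,cy)=(0.5697,0.8219)
solve A·x = −loads:
  F[0-1] = -559.1361 N (compression)
  F[0-2] = +3481.5877 N (tension)
  F[1-2] = +535.8274 N (tension)
  F[1-3] = -635.3830 N (compression)
  F[2-3] = +1195.5182 N (tension)
  F[2-4] = +499.8775 N (tension)
  F[3-4] = -1131.6980 N (compression)
  F[3-5] = +415.3041 N (tension)
  F[4-5] = +7.5742 N (tension)
  Rx@0 = -3198.5700 N
  Ry@0 = +482.2179 N
  Ry@4 = +1011.2021 N

-635.383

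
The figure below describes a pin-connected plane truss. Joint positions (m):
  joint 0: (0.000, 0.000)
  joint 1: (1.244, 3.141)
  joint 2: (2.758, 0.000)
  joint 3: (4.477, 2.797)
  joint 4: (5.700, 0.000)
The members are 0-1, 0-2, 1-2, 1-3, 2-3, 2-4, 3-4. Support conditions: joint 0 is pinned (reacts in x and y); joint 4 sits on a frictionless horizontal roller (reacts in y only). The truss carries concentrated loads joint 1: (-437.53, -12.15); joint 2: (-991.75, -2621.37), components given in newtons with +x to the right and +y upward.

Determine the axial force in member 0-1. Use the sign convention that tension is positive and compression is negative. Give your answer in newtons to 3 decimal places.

N=5 nodes, M=7 members, R=3 reactions → 2N=10, M+R=10
member 0 (0-1): L=3.3784, (cx,cy)=(0.3682,0.9297)
member 1 (0-2): L=2.7580, (cx,cy)=(1.0000,0.0000)
member 2 (1-2): L=3.4868, (cx,cy)=(0.4342,-0.9008)
member 3 (1-3): L=3.2512, (cx,cy)=(0.9944,-0.1058)
member 4 (2-3): L=3.2830, (cx,cy)=(0.5236,0.8520)
member 5 (2-4): L=2.9420, (cx,cy)=(1.0000,0.0000)
member 6 (3-4): L=3.0527, (cx,cy)=(0.4006,-0.9162)
solve A·x = −loads:
  F[0-1] = -1724.7838 N (compression)
  F[0-2] = -794.1726 N (compression)
  F[1-2] = +1886.7786 N (tension)
  F[1-3] = -1022.5633 N (compression)
  F[2-3] = +1081.8940 N (tension)
  F[2-4] = +450.3389 N (tension)
  F[3-4] = -1124.0775 N (compression)
  Rx@0 = +1429.2800 N
  Ry@0 = +1603.5952 N
  Ry@4 = +1029.9248 N

-1724.784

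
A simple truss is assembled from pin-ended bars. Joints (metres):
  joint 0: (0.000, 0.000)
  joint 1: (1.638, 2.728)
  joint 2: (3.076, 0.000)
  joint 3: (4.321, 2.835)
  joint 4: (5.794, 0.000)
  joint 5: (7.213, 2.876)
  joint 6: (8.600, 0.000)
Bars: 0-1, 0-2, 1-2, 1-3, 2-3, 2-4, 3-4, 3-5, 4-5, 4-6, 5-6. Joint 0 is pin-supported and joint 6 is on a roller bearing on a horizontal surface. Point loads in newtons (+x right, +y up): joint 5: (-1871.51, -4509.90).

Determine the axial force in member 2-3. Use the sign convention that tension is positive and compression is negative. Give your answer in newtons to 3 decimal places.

-1412.866

N=7 nodes, M=11 members, R=3 reactions → 2N=14, M+R=14
member 0 (0-1): L=3.1820, (cx,cy)=(0.5148,0.8573)
member 1 (0-2): L=3.0760, (cx,cy)=(1.0000,0.0000)
member 2 (1-2): L=3.0838, (cx,cy)=(0.4663,-0.8846)
member 3 (1-3): L=2.6851, (cx,cy)=(0.9992,0.0398)
member 4 (2-3): L=3.0963, (cx,cy)=(0.4021,0.9156)
member 5 (2-4): L=2.7180, (cx,cy)=(1.0000,0.0000)
member 6 (3-4): L=3.1948, (cx,cy)=(0.4611,-0.8874)
member 7 (3-5): L=2.8923, (cx,cy)=(0.9999,0.0142)
member 8 (4-5): L=3.2070, (cx,cy)=(0.4425,0.8968)
member 9 (4-6): L=2.8060, (cx,cy)=(1.0000,0.0000)
member 10 (5-6): L=3.1930, (cx,cy)=(0.4344,-0.9007)
solve A·x = −loads:
  F[0-1] = -1578.4188 N (compression)
  F[0-2] = -1058.9826 N (compression)
  F[1-2] = +1462.3426 N (tension)
  F[1-3] = -1495.6169 N (compression)
  F[2-3] = -1412.8665 N (compression)
  F[2-4] = +191.0172 N (tension)
  F[3-4] = +1481.1159 N (tension)
  F[3-5] = -2745.6820 N (compression)
  F[4-5] = -1465.5679 N (compression)
  F[4-6] = +1522.3626 N (tension)
  F[5-6] = -3504.5991 N (compression)
  Rx@0 = +1871.5100 N
  Ry@0 = +1353.2202 N
  Ry@6 = +3156.6798 N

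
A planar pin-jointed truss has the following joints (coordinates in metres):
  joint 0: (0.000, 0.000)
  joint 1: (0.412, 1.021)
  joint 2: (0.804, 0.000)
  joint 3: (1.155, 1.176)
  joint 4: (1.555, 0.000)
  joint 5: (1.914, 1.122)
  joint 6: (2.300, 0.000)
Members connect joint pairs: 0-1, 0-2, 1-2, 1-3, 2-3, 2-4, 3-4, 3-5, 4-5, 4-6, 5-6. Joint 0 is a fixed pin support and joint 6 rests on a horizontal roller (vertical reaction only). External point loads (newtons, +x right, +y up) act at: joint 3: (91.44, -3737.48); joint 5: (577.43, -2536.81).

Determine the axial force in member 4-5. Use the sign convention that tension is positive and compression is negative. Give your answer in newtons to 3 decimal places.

N=7 nodes, M=11 members, R=3 reactions → 2N=14, M+R=14
member 0 (0-1): L=1.1010, (cx,cy)=(0.3742,0.9273)
member 1 (0-2): L=0.8040, (cx,cy)=(1.0000,0.0000)
member 2 (1-2): L=1.0937, (cx,cy)=(0.3584,-0.9336)
member 3 (1-3): L=0.7590, (cx,cy)=(0.9789,0.2042)
member 4 (2-3): L=1.2273, (cx,cy)=(0.2860,0.9582)
member 5 (2-4): L=0.7510, (cx,cy)=(1.0000,0.0000)
member 6 (3-4): L=1.2422, (cx,cy)=(0.3220,-0.9467)
member 7 (3-5): L=0.7609, (cx,cy)=(0.9975,-0.0710)
member 8 (4-5): L=1.1780, (cx,cy)=(0.3047,0.9524)
member 9 (4-6): L=0.7450, (cx,cy)=(1.0000,0.0000)
member 10 (5-6): L=1.1865, (cx,cy)=(0.3253,-0.9456)
solve A·x = −loads:
  F[0-1] = -2111.3168 N (compression)
  F[0-2] = +1458.9411 N (tension)
  F[1-2] = +1778.2853 N (tension)
  F[1-3] = -1458.1880 N (compression)
  F[2-3] = -1732.4998 N (compression)
  F[2-4] = +2591.8260 N (tension)
  F[3-4] = -1771.1664 N (compression)
  F[3-5] = -1447.6983 N (compression)
  F[4-5] = +1760.5656 N (tension)
  F[4-6] = +1484.9548 N (tension)
  F[5-6] = -4564.6632 N (compression)
  Rx@0 = -668.8700 N
  Ry@0 = +1957.9189 N
  Ry@6 = +4316.3711 N

1760.566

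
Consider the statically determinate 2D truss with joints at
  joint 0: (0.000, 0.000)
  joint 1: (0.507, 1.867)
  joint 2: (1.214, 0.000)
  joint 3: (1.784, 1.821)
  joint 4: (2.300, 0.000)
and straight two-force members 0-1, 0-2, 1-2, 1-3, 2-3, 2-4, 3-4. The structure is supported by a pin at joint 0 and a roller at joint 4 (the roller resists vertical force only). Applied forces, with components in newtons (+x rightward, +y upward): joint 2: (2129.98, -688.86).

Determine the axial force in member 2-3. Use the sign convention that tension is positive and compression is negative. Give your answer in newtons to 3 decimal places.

N=5 nodes, M=7 members, R=3 reactions → 2N=10, M+R=10
member 0 (0-1): L=1.9346, (cx,cy)=(0.2621,0.9650)
member 1 (0-2): L=1.2140, (cx,cy)=(1.0000,0.0000)
member 2 (1-2): L=1.9964, (cx,cy)=(0.3541,-0.9352)
member 3 (1-3): L=1.2778, (cx,cy)=(0.9994,-0.0360)
member 4 (2-3): L=1.9081, (cx,cy)=(0.2987,0.9543)
member 5 (2-4): L=1.0860, (cx,cy)=(1.0000,0.0000)
member 6 (3-4): L=1.8927, (cx,cy)=(0.2726,-0.9621)
solve A·x = −loads:
  F[0-1] = -337.0415 N (compression)
  F[0-2] = +2218.3076 N (tension)
  F[1-2] = +356.0612 N (tension)
  F[1-3] = -214.5625 N (compression)
  F[2-3] = +372.9010 N (tension)
  F[2-4] = +103.0295 N (tension)
  F[3-4] = -377.9137 N (compression)
  Rx@0 = -2129.9800 N
  Ry@0 = +325.2617 N
  Ry@4 = +363.5983 N

372.901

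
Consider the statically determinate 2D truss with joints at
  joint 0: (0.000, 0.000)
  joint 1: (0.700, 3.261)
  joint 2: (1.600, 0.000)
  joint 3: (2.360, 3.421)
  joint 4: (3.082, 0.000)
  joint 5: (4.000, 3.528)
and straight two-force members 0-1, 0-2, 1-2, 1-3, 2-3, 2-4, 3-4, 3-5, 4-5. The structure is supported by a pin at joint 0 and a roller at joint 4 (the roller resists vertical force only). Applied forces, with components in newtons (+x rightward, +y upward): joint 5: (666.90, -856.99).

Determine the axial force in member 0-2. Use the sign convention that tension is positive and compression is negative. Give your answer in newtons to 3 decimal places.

448.234

N=6 nodes, M=9 members, R=3 reactions → 2N=12, M+R=12
member 0 (0-1): L=3.3353, (cx,cy)=(0.2099,0.9777)
member 1 (0-2): L=1.6000, (cx,cy)=(1.0000,0.0000)
member 2 (1-2): L=3.3829, (cx,cy)=(0.2660,-0.9640)
member 3 (1-3): L=1.6677, (cx,cy)=(0.9954,0.0959)
member 4 (2-3): L=3.5044, (cx,cy)=(0.2169,0.9762)
member 5 (2-4): L=1.4820, (cx,cy)=(1.0000,0.0000)
member 6 (3-4): L=3.4964, (cx,cy)=(0.2065,-0.9784)
member 7 (3-5): L=1.6435, (cx,cy)=(0.9979,0.0651)
member 8 (4-5): L=3.6455, (cx,cy)=(0.2518,0.9678)
solve A·x = −loads:
  F[0-1] = +1041.8746 N (tension)
  F[0-2] = +448.2343 N (tension)
  F[1-2] = -1008.0735 N (compression)
  F[1-3] = +489.1125 N (tension)
  F[2-3] = +995.4347 N (tension)
  F[2-4] = -35.8362 N (compression)
  F[3-4] = -980.7455 N (compression)
  F[3-5] = +907.1854 N (tension)
  F[4-5] = -946.5561 N (compression)
  Rx@0 = -666.9000 N
  Ry@0 = -1018.6697 N
  Ry@4 = +1875.6597 N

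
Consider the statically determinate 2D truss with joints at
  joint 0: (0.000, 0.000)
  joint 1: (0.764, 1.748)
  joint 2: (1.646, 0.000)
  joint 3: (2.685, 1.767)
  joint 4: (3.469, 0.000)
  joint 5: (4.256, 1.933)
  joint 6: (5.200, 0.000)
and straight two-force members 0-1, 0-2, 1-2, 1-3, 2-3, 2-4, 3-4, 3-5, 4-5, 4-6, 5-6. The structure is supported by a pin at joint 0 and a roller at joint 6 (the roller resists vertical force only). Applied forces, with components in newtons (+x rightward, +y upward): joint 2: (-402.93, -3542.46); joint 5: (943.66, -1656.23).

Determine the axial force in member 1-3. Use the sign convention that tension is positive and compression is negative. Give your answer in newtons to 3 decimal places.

N=7 nodes, M=11 members, R=3 reactions → 2N=14, M+R=14
member 0 (0-1): L=1.9077, (cx,cy)=(0.4005,0.9163)
member 1 (0-2): L=1.6460, (cx,cy)=(1.0000,0.0000)
member 2 (1-2): L=1.9579, (cx,cy)=(0.4505,-0.8928)
member 3 (1-3): L=1.9211, (cx,cy)=(1.0000,0.0099)
member 4 (2-3): L=2.0498, (cx,cy)=(0.5069,0.8620)
member 5 (2-4): L=1.8230, (cx,cy)=(1.0000,0.0000)
member 6 (3-4): L=1.9331, (cx,cy)=(0.4056,-0.9141)
member 7 (3-5): L=1.5797, (cx,cy)=(0.9945,0.1051)
member 8 (4-5): L=2.0871, (cx,cy)=(0.3771,0.9262)
member 9 (4-6): L=1.7310, (cx,cy)=(1.0000,0.0000)
member 10 (5-6): L=2.1512, (cx,cy)=(0.4388,-0.8986)
solve A·x = −loads:
  F[0-1] = -2587.5946 N (compression)
  F[0-2] = +1577.0327 N (tension)
  F[1-2] = +2631.1368 N (tension)
  F[1-3] = -2221.6843 N (compression)
  F[2-3] = +1384.4377 N (tension)
  F[2-4] = +2463.5044 N (tension)
  F[3-4] = -1392.0034 N (compression)
  F[3-5] = -960.6184 N (compression)
  F[4-5] = +1373.7999 N (tension)
  F[4-6] = +1380.9225 N (tension)
  F[5-6] = -3146.8525 N (compression)
  Rx@0 = -540.7300 N
  Ry@0 = +2371.0172 N
  Ry@6 = +2827.6728 N

-2221.684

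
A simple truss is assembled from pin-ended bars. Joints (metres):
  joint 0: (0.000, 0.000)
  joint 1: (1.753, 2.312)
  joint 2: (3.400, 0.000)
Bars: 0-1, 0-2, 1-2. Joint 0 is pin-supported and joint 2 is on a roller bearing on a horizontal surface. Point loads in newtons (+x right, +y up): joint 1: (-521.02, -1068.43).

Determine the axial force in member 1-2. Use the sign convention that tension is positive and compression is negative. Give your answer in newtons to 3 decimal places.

N=3 nodes, M=3 members, R=3 reactions → 2N=6, M+R=6
member 0 (0-1): L=2.9014, (cx,cy)=(0.6042,0.7968)
member 1 (0-2): L=3.4000, (cx,cy)=(1.0000,0.0000)
member 2 (1-2): L=2.8387, (cx,cy)=(0.5802,-0.8145)
solve A·x = −loads:
  F[0-1] = -1094.1310 N (compression)
  F[0-2] = +140.0351 N (tension)
  F[1-2] = -241.3547 N (compression)
  Rx@0 = +521.0200 N
  Ry@0 = +871.8537 N
  Ry@2 = +196.5763 N

-241.355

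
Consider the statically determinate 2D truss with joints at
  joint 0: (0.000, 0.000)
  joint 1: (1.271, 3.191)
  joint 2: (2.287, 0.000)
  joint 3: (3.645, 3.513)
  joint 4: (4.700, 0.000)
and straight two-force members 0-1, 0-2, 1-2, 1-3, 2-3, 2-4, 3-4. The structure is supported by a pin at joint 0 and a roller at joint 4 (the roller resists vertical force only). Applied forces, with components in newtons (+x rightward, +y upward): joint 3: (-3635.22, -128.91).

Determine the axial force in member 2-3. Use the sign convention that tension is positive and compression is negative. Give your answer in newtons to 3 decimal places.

N=5 nodes, M=7 members, R=3 reactions → 2N=10, M+R=10
member 0 (0-1): L=3.4348, (cx,cy)=(0.3700,0.9290)
member 1 (0-2): L=2.2870, (cx,cy)=(1.0000,0.0000)
member 2 (1-2): L=3.3488, (cx,cy)=(0.3034,-0.9529)
member 3 (1-3): L=2.3957, (cx,cy)=(0.9909,0.1344)
member 4 (2-3): L=3.7663, (cx,cy)=(0.3606,0.9327)
member 5 (2-4): L=2.4130, (cx,cy)=(1.0000,0.0000)
member 6 (3-4): L=3.6680, (cx,cy)=(0.2876,-0.9577)
solve A·x = −loads:
  F[0-1] = -2955.8849 N (compression)
  F[0-2] = -2541.4392 N (compression)
  F[1-2] = +2613.3484 N (tension)
  F[1-3] = -1903.9161 N (compression)
  F[2-3] = -2669.7536 N (compression)
  F[2-4] = -785.9674 N (compression)
  F[3-4] = +2732.6306 N (tension)
  Rx@0 = +3635.2200 N
  Ry@0 = +2746.0698 N
  Ry@4 = -2617.1598 N

-2669.754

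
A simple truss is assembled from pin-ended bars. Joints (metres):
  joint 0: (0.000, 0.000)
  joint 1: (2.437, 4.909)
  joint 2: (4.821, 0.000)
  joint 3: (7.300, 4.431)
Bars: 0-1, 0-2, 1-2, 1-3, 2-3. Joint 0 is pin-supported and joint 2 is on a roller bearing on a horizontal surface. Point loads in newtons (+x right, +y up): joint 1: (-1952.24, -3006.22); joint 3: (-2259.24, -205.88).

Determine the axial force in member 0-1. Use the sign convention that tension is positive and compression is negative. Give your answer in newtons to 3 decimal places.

-6079.119

N=4 nodes, M=5 members, R=3 reactions → 2N=8, M+R=8
member 0 (0-1): L=5.4806, (cx,cy)=(0.4447,0.8957)
member 1 (0-2): L=4.8210, (cx,cy)=(1.0000,0.0000)
member 2 (1-2): L=5.4573, (cx,cy)=(0.4368,-0.8995)
member 3 (1-3): L=4.8864, (cx,cy)=(0.9952,-0.0978)
member 4 (2-3): L=5.0773, (cx,cy)=(0.4882,0.8727)
solve A·x = −loads:
  F[0-1] = -6079.1191 N (compression)
  F[0-2] = -1508.3552 N (compression)
  F[1-2] = +2933.3078 N (tension)
  F[1-3] = -2042.0910 N (compression)
  F[2-3] = -464.8094 N (compression)
  Rx@0 = +4211.4800 N
  Ry@0 = +5445.0717 N
  Ry@2 = -2232.9717 N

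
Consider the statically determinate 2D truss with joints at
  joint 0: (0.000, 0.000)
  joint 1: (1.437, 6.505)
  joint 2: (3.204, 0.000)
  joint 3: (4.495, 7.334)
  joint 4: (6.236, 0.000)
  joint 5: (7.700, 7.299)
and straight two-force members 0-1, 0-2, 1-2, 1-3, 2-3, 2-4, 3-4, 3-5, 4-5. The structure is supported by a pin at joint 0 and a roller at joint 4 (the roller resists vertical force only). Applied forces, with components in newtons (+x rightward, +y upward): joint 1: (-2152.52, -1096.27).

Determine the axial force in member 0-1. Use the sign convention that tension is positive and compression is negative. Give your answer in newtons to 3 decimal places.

N=6 nodes, M=9 members, R=3 reactions → 2N=12, M+R=12
member 0 (0-1): L=6.6618, (cx,cy)=(0.2157,0.9765)
member 1 (0-2): L=3.2040, (cx,cy)=(1.0000,0.0000)
member 2 (1-2): L=6.7407, (cx,cy)=(0.2621,-0.9650)
member 3 (1-3): L=3.1684, (cx,cy)=(0.9652,0.2616)
member 4 (2-3): L=7.4468, (cx,cy)=(0.1734,0.9849)
member 5 (2-4): L=3.0320, (cx,cy)=(1.0000,0.0000)
member 6 (3-4): L=7.5378, (cx,cy)=(0.2310,-0.9730)
member 7 (3-5): L=3.2052, (cx,cy)=(0.9999,-0.0109)
member 8 (4-5): L=7.4444, (cx,cy)=(0.1967,0.9805)
solve A·x = −loads:
  F[0-1] = -3163.4964 N (compression)
  F[0-2] = -1470.1334 N (compression)
  F[1-2] = +2307.9894 N (tension)
  F[1-3] = +896.3471 N (tension)
  F[2-3] = -2261.5242 N (compression)
  F[2-4] = -473.0545 N (compression)
  F[3-4] = +2048.1313 N (tension)
  F[3-5] = +0.0000 N (tension)
  F[4-5] = -0.0000 N (compression)
  Rx@0 = +2152.5200 N
  Ry@0 = +3089.0222 N
  Ry@4 = -1992.7522 N

-3163.496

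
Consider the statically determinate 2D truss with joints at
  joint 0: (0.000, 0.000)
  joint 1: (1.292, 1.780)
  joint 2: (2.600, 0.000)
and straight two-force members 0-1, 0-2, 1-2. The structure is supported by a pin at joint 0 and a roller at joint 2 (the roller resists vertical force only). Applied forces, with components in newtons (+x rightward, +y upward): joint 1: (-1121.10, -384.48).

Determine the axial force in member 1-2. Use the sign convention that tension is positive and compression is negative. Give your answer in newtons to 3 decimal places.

715.369

N=3 nodes, M=3 members, R=3 reactions → 2N=6, M+R=6
member 0 (0-1): L=2.1995, (cx,cy)=(0.5874,0.8093)
member 1 (0-2): L=2.6000, (cx,cy)=(1.0000,0.0000)
member 2 (1-2): L=2.2089, (cx,cy)=(0.5921,-0.8058)
solve A·x = −loads:
  F[0-1] = -1187.3986 N (compression)
  F[0-2] = -423.6049 N (compression)
  F[1-2] = +715.3694 N (tension)
  Rx@0 = +1121.1000 N
  Ry@0 = +960.9453 N
  Ry@2 = -576.4653 N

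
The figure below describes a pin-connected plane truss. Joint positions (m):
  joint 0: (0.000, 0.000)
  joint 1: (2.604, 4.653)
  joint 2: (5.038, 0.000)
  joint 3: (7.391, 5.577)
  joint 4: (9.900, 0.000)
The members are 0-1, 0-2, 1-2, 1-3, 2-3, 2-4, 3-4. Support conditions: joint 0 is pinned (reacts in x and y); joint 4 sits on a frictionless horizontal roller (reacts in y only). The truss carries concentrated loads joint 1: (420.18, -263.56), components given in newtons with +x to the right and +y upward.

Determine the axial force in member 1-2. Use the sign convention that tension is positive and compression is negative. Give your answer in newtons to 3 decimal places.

-356.270

N=5 nodes, M=7 members, R=3 reactions → 2N=10, M+R=10
member 0 (0-1): L=5.3321, (cx,cy)=(0.4884,0.8726)
member 1 (0-2): L=5.0380, (cx,cy)=(1.0000,0.0000)
member 2 (1-2): L=5.2512, (cx,cy)=(0.4635,-0.8861)
member 3 (1-3): L=4.8754, (cx,cy)=(0.9819,0.1895)
member 4 (2-3): L=6.0531, (cx,cy)=(0.3887,0.9214)
member 5 (2-4): L=4.8620, (cx,cy)=(1.0000,0.0000)
member 6 (3-4): L=6.1154, (cx,cy)=(0.4103,-0.9120)
solve A·x = −loads:
  F[0-1] = +3.7230 N (tension)
  F[0-2] = +418.3618 N (tension)
  F[1-2] = -356.2703 N (compression)
  F[1-3] = -257.8990 N (compression)
  F[2-3] = +342.6345 N (tension)
  F[2-4] = +120.0329 N (tension)
  F[3-4] = -292.5660 N (compression)
  Rx@0 = -420.1800 N
  Ry@0 = -3.2489 N
  Ry@4 = +266.8089 N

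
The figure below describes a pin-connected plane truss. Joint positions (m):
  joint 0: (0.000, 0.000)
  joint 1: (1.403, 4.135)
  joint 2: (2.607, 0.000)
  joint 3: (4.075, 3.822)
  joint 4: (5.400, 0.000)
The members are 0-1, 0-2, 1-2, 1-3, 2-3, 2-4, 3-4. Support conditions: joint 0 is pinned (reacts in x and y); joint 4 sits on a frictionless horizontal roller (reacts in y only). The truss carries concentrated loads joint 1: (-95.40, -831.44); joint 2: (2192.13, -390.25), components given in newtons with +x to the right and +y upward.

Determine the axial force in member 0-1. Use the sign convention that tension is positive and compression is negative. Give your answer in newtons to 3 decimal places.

-940.170

N=5 nodes, M=7 members, R=3 reactions → 2N=10, M+R=10
member 0 (0-1): L=4.3665, (cx,cy)=(0.3213,0.9470)
member 1 (0-2): L=2.6070, (cx,cy)=(1.0000,0.0000)
member 2 (1-2): L=4.3067, (cx,cy)=(0.2796,-0.9601)
member 3 (1-3): L=2.6903, (cx,cy)=(0.9932,-0.1163)
member 4 (2-3): L=4.0942, (cx,cy)=(0.3586,0.9335)
member 5 (2-4): L=2.7930, (cx,cy)=(1.0000,0.0000)
member 6 (3-4): L=4.0452, (cx,cy)=(0.3276,-0.9448)
solve A·x = −loads:
  F[0-1] = -940.1697 N (compression)
  F[0-2] = +2398.8134 N (tension)
  F[1-2] = +89.5947 N (tension)
  F[1-3] = -233.3153 N (compression)
  F[2-3] = +325.8968 N (tension)
  F[2-4] = +114.8794 N (tension)
  F[3-4] = -350.7210 N (compression)
  Rx@0 = -2096.7300 N
  Ry@0 = +890.3172 N
  Ry@4 = +331.3728 N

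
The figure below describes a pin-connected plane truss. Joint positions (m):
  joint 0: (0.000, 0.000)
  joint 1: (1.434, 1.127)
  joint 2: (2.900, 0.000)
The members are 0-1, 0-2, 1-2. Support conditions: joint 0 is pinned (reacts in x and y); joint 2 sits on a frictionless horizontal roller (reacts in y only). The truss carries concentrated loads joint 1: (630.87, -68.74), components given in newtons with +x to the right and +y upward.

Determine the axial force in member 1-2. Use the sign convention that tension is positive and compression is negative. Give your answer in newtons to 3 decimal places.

N=3 nodes, M=3 members, R=3 reactions → 2N=6, M+R=6
member 0 (0-1): L=1.8239, (cx,cy)=(0.7862,0.6179)
member 1 (0-2): L=2.9000, (cx,cy)=(1.0000,0.0000)
member 2 (1-2): L=1.8491, (cx,cy)=(0.7928,-0.6095)
solve A·x = −loads:
  F[0-1] = +340.5302 N (tension)
  F[0-2] = +363.1308 N (tension)
  F[1-2] = -458.0330 N (compression)
  Rx@0 = -630.8700 N
  Ry@0 = -210.4199 N
  Ry@2 = +279.1599 N

-458.033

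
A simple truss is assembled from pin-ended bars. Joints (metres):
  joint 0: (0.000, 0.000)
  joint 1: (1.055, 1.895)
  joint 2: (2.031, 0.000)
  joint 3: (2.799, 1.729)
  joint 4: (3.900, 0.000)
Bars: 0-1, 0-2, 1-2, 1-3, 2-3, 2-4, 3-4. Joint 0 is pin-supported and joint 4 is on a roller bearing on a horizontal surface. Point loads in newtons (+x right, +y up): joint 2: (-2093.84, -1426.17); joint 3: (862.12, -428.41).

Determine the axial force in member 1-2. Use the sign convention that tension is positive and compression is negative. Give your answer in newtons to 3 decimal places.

N=5 nodes, M=7 members, R=3 reactions → 2N=10, M+R=10
member 0 (0-1): L=2.1689, (cx,cy)=(0.4864,0.8737)
member 1 (0-2): L=2.0310, (cx,cy)=(1.0000,0.0000)
member 2 (1-2): L=2.1316, (cx,cy)=(0.4579,-0.8890)
member 3 (1-3): L=1.7519, (cx,cy)=(0.9955,-0.0948)
member 4 (2-3): L=1.8919, (cx,cy)=(0.4059,0.9139)
member 5 (2-4): L=1.8690, (cx,cy)=(1.0000,0.0000)
member 6 (3-4): L=2.0498, (cx,cy)=(0.5371,-0.8435)
solve A·x = −loads:
  F[0-1] = -483.2217 N (compression)
  F[0-2] = -996.6685 N (compression)
  F[1-2] = +525.8544 N (tension)
  F[1-3] = -477.9792 N (compression)
  F[2-3] = +1048.9976 N (tension)
  F[2-4] = +912.1161 N (tension)
  F[3-4] = -1698.1355 N (compression)
  Rx@0 = +1231.7200 N
  Ry@0 = +422.2015 N
  Ry@4 = +1432.3785 N

525.854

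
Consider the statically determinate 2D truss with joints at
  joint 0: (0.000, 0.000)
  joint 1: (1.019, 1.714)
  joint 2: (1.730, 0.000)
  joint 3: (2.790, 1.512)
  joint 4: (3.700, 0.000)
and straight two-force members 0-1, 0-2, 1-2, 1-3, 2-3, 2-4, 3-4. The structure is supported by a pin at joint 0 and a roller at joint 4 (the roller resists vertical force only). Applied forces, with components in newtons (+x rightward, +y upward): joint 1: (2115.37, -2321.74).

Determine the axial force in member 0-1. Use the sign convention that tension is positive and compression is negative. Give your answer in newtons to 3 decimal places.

N=5 nodes, M=7 members, R=3 reactions → 2N=10, M+R=10
member 0 (0-1): L=1.9940, (cx,cy)=(0.5110,0.8596)
member 1 (0-2): L=1.7300, (cx,cy)=(1.0000,0.0000)
member 2 (1-2): L=1.8556, (cx,cy)=(0.3832,-0.9237)
member 3 (1-3): L=1.7825, (cx,cy)=(0.9936,-0.1133)
member 4 (2-3): L=1.8465, (cx,cy)=(0.5740,0.8188)
member 5 (2-4): L=1.9700, (cx,cy)=(1.0000,0.0000)
member 6 (3-4): L=1.7647, (cx,cy)=(0.5157,-0.8568)
solve A·x = −loads:
  F[0-1] = -817.1446 N (compression)
  F[0-2] = +2532.9516 N (tension)
  F[1-2] = -1511.9036 N (compression)
  F[1-3] = -1966.3164 N (compression)
  F[2-3] = +1705.5149 N (tension)
  F[2-4] = +974.6092 N (tension)
  F[3-4] = -1890.0157 N (compression)
  Rx@0 = -2115.3700 N
  Ry@0 = +702.3894 N
  Ry@4 = +1619.3506 N

-817.145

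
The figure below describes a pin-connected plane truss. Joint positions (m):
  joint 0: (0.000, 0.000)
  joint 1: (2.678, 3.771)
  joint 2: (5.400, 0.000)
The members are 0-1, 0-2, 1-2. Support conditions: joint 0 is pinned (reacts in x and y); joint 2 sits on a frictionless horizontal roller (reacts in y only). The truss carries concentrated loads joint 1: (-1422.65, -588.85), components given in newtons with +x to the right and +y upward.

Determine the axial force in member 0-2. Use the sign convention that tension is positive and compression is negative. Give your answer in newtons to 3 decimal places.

-506.329

N=3 nodes, M=3 members, R=3 reactions → 2N=6, M+R=6
member 0 (0-1): L=4.6252, (cx,cy)=(0.5790,0.8153)
member 1 (0-2): L=5.4000, (cx,cy)=(1.0000,0.0000)
member 2 (1-2): L=4.6508, (cx,cy)=(0.5853,-0.8108)
solve A·x = −loads:
  F[0-1] = -1582.5732 N (compression)
  F[0-2] = -506.3295 N (compression)
  F[1-2] = +865.1085 N (tension)
  Rx@0 = +1422.6500 N
  Ry@0 = +1290.3079 N
  Ry@2 = -701.4579 N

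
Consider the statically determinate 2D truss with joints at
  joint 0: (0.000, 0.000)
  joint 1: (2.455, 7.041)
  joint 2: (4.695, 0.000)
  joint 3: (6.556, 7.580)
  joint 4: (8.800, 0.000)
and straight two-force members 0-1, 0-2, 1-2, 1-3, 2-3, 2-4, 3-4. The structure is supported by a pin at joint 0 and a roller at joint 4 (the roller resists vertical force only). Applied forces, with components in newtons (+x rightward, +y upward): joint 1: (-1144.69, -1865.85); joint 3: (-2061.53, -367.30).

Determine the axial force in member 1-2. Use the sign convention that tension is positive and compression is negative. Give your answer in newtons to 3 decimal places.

N=5 nodes, M=7 members, R=3 reactions → 2N=10, M+R=10
member 0 (0-1): L=7.4567, (cx,cy)=(0.3292,0.9442)
member 1 (0-2): L=4.6950, (cx,cy)=(1.0000,0.0000)
member 2 (1-2): L=7.3887, (cx,cy)=(0.3032,-0.9529)
member 3 (1-3): L=4.1363, (cx,cy)=(0.9915,0.1303)
member 4 (2-3): L=7.8051, (cx,cy)=(0.2384,0.9712)
member 5 (2-4): L=4.1050, (cx,cy)=(1.0000,0.0000)
member 6 (3-4): L=7.9052, (cx,cy)=(0.2839,-0.9589)
solve A·x = −loads:
  F[0-1] = -4374.4735 N (compression)
  F[0-2] = -1765.9984 N (compression)
  F[1-2] = +2242.0785 N (tension)
  F[1-3] = -983.6376 N (compression)
  F[2-3] = -2200.0133 N (compression)
  F[2-4] = -561.7226 N (compression)
  F[3-4] = +1978.8416 N (tension)
  Rx@0 = +3206.2200 N
  Ry@0 = +4130.5908 N
  Ry@4 = -1897.4408 N

2242.079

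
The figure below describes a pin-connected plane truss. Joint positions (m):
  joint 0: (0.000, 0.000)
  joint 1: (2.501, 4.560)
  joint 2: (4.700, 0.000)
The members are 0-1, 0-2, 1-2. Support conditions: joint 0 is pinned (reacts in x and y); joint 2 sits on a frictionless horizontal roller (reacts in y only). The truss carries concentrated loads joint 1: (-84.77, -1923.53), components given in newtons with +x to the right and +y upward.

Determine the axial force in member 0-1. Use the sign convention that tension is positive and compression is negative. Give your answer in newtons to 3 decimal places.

N=3 nodes, M=3 members, R=3 reactions → 2N=6, M+R=6
member 0 (0-1): L=5.2008, (cx,cy)=(0.4809,0.8768)
member 1 (0-2): L=4.7000, (cx,cy)=(1.0000,0.0000)
member 2 (1-2): L=5.0625, (cx,cy)=(0.4344,-0.9007)
solve A·x = −loads:
  F[0-1] = -1120.2438 N (compression)
  F[0-2] = +453.9385 N (tension)
  F[1-2] = -1045.0554 N (compression)
  Rx@0 = +84.7700 N
  Ry@0 = +982.2114 N
  Ry@2 = +941.3186 N

-1120.244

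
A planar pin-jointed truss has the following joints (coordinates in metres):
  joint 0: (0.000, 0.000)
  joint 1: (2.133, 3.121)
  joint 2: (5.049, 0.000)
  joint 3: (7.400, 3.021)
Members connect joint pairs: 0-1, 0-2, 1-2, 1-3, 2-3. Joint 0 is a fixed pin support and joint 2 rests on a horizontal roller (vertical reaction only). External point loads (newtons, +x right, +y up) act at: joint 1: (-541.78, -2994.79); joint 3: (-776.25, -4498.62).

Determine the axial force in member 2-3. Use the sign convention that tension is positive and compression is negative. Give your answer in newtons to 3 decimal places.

N=4 nodes, M=5 members, R=3 reactions → 2N=8, M+R=8
member 0 (0-1): L=3.7803, (cx,cy)=(0.5642,0.8256)
member 1 (0-2): L=5.0490, (cx,cy)=(1.0000,0.0000)
member 2 (1-2): L=4.2713, (cx,cy)=(0.6827,-0.7307)
member 3 (1-3): L=5.2679, (cx,cy)=(0.9998,-0.0190)
member 4 (2-3): L=3.8280, (cx,cy)=(0.6142,0.7892)
solve A·x = −loads:
  F[0-1] = -525.9704 N (compression)
  F[0-2] = -1021.2524 N (compression)
  F[1-2] = -3574.0168 N (compression)
  F[1-3] = +2685.4743 N (tension)
  F[2-3] = -5635.7527 N (compression)
  Rx@0 = +1318.0300 N
  Ry@0 = +434.2441 N
  Ry@2 = +7059.1659 N

-5635.753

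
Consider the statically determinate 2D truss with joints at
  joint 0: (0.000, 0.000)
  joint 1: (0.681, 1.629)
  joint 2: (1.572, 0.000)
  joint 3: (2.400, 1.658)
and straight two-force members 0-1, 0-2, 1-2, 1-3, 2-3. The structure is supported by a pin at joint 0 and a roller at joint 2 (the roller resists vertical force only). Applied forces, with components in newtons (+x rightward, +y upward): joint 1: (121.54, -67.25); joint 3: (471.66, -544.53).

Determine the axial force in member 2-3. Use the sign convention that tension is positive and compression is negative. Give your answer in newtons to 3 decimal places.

-622.797

N=4 nodes, M=5 members, R=3 reactions → 2N=8, M+R=8
member 0 (0-1): L=1.7656, (cx,cy)=(0.3857,0.9226)
member 1 (0-2): L=1.5720, (cx,cy)=(1.0000,0.0000)
member 2 (1-2): L=1.8568, (cx,cy)=(0.4799,-0.8773)
member 3 (1-3): L=1.7192, (cx,cy)=(0.9999,0.0169)
member 4 (2-3): L=1.8533, (cx,cy)=(0.4468,0.8946)
solve A·x = −loads:
  F[0-1] = +945.2464 N (tension)
  F[0-2] = +228.6176 N (tension)
  F[1-2] = -1056.2683 N (compression)
  F[1-3] = +750.0213 N (tension)
  F[2-3] = -622.7974 N (compression)
  Rx@0 = -593.2000 N
  Ry@0 = -872.1069 N
  Ry@2 = +1483.8869 N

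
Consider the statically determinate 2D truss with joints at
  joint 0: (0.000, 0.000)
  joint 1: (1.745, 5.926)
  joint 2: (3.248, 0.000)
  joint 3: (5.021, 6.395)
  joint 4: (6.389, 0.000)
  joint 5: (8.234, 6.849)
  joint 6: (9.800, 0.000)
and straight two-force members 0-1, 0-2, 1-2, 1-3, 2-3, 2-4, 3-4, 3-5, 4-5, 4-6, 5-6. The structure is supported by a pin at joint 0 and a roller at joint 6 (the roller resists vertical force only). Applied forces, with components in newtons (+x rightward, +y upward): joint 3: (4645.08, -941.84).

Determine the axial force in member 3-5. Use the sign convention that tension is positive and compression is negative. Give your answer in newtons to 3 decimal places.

N=7 nodes, M=11 members, R=3 reactions → 2N=14, M+R=14
member 0 (0-1): L=6.1776, (cx,cy)=(0.2825,0.9593)
member 1 (0-2): L=3.2480, (cx,cy)=(1.0000,0.0000)
member 2 (1-2): L=6.1136, (cx,cy)=(0.2458,-0.9693)
member 3 (1-3): L=3.3094, (cx,cy)=(0.9899,0.1417)
member 4 (2-3): L=6.6362, (cx,cy)=(0.2672,0.9636)
member 5 (2-4): L=3.1410, (cx,cy)=(1.0000,0.0000)
member 6 (3-4): L=6.5397, (cx,cy)=(0.2092,-0.9779)
member 7 (3-5): L=3.2449, (cx,cy)=(0.9902,0.1399)
member 8 (4-5): L=7.0932, (cx,cy)=(0.2601,0.9656)
member 9 (4-6): L=3.4110, (cx,cy)=(1.0000,0.0000)
member 10 (5-6): L=7.0257, (cx,cy)=(0.2229,-0.9748)
solve A·x = −loads:
  F[0-1] = +2681.0455 N (tension)
  F[0-2] = +3887.7569 N (tension)
  F[1-2] = -2452.3923 N (compression)
  F[1-3] = +1374.0978 N (tension)
  F[2-3] = +2466.7962 N (tension)
  F[2-4] = +2625.7975 N (tension)
  F[3-4] = -3856.0617 N (compression)
  F[3-5] = -1837.2403 N (compression)
  F[4-5] = +3905.1708 N (tension)
  F[4-6] = +803.3954 N (tension)
  F[5-6] = -3604.3773 N (compression)
  Rx@0 = -4645.0800 N
  Ry@0 = -2571.8605 N
  Ry@6 = +3513.7005 N

-1837.240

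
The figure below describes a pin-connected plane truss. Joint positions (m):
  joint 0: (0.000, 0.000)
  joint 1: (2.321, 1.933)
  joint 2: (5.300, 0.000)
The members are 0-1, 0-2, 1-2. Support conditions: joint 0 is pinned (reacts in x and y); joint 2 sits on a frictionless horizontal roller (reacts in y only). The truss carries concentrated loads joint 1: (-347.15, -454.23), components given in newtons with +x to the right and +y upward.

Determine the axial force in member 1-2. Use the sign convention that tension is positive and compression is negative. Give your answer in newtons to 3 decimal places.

N=3 nodes, M=3 members, R=3 reactions → 2N=6, M+R=6
member 0 (0-1): L=3.0205, (cx,cy)=(0.7684,0.6400)
member 1 (0-2): L=5.3000, (cx,cy)=(1.0000,0.0000)
member 2 (1-2): L=3.5512, (cx,cy)=(0.8389,-0.5443)
solve A·x = −loads:
  F[0-1] = -596.7954 N (compression)
  F[0-2] = +111.4343 N (tension)
  F[1-2] = -132.8378 N (compression)
  Rx@0 = +347.1500 N
  Ry@0 = +381.9230 N
  Ry@2 = +72.3070 N

-132.838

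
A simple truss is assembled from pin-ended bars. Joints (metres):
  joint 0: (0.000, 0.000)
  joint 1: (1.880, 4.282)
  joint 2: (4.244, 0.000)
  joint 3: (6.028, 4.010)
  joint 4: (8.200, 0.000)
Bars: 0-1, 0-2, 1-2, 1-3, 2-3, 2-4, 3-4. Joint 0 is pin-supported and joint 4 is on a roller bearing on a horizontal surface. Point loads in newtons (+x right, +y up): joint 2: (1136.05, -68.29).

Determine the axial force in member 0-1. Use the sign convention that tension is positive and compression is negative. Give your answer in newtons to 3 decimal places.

-35.981

N=5 nodes, M=7 members, R=3 reactions → 2N=10, M+R=10
member 0 (0-1): L=4.6765, (cx,cy)=(0.4020,0.9156)
member 1 (0-2): L=4.2440, (cx,cy)=(1.0000,0.0000)
member 2 (1-2): L=4.8912, (cx,cy)=(0.4833,-0.8754)
member 3 (1-3): L=4.1569, (cx,cy)=(0.9979,-0.0654)
member 4 (2-3): L=4.3889, (cx,cy)=(0.4065,0.9137)
member 5 (2-4): L=3.9560, (cx,cy)=(1.0000,0.0000)
member 6 (3-4): L=4.5604, (cx,cy)=(0.4763,-0.8793)
solve A·x = −loads:
  F[0-1] = -35.9813 N (compression)
  F[0-2] = +1150.5147 N (tension)
  F[1-2] = +40.1708 N (tension)
  F[1-3] = -33.9527 N (compression)
  F[2-3] = +36.2526 N (tension)
  F[2-4] = +19.1441 N (tension)
  F[3-4] = -40.1959 N (compression)
  Rx@0 = -1136.0500 N
  Ry@0 = +32.9458 N
  Ry@4 = +35.3442 N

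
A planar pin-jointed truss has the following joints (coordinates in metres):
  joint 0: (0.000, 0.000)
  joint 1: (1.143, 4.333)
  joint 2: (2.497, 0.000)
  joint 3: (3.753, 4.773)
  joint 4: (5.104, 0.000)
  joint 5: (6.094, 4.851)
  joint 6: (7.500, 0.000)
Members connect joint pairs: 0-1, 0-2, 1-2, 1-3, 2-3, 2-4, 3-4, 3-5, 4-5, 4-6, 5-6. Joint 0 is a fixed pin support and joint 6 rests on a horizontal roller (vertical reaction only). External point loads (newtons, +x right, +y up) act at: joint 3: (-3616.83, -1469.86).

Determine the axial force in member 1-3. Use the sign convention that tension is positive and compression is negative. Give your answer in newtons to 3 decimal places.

N=7 nodes, M=11 members, R=3 reactions → 2N=14, M+R=14
member 0 (0-1): L=4.4812, (cx,cy)=(0.2551,0.9669)
member 1 (0-2): L=2.4970, (cx,cy)=(1.0000,0.0000)
member 2 (1-2): L=4.5396, (cx,cy)=(0.2983,-0.9545)
member 3 (1-3): L=2.6468, (cx,cy)=(0.9861,0.1662)
member 4 (2-3): L=4.9355, (cx,cy)=(0.2545,0.9671)
member 5 (2-4): L=2.6070, (cx,cy)=(1.0000,0.0000)
member 6 (3-4): L=4.9605, (cx,cy)=(0.2724,-0.9622)
member 7 (3-5): L=2.3423, (cx,cy)=(0.9994,0.0333)
member 8 (4-5): L=4.9510, (cx,cy)=(0.2000,0.9798)
member 9 (4-6): L=2.3960, (cx,cy)=(1.0000,0.0000)
member 10 (5-6): L=5.0506, (cx,cy)=(0.2784,-0.9605)
solve A·x = −loads:
  F[0-1] = -3139.9495 N (compression)
  F[0-2] = -2815.9406 N (compression)
  F[1-2] = +2887.3168 N (tension)
  F[1-3] = -1685.5201 N (compression)
  F[2-3] = -2849.7182 N (compression)
  F[2-4] = -1229.5566 N (compression)
  F[3-4] = +1654.7368 N (tension)
  F[3-5] = +779.3202 N (tension)
  F[4-5] = -1625.0030 N (compression)
  F[4-6] = -453.9524 N (compression)
  F[5-6] = +1630.6924 N (tension)
  Rx@0 = +3616.8300 N
  Ry@0 = +3036.0927 N
  Ry@6 = -1566.2327 N

-1685.520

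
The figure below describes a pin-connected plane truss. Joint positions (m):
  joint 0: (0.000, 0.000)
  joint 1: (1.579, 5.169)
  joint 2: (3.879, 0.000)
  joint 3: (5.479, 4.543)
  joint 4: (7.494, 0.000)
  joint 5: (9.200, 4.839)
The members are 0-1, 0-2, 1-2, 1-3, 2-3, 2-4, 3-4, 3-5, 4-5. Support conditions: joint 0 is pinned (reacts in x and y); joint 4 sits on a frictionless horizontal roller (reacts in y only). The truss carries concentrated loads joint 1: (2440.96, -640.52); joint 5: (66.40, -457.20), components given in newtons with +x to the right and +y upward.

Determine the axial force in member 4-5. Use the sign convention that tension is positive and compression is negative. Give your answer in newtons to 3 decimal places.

-504.532

N=6 nodes, M=9 members, R=3 reactions → 2N=12, M+R=12
member 0 (0-1): L=5.4048, (cx,cy)=(0.2921,0.9564)
member 1 (0-2): L=3.8790, (cx,cy)=(1.0000,0.0000)
member 2 (1-2): L=5.6576, (cx,cy)=(0.4065,-0.9136)
member 3 (1-3): L=3.9499, (cx,cy)=(0.9874,-0.1585)
member 4 (2-3): L=4.8165, (cx,cy)=(0.3322,0.9432)
member 5 (2-4): L=3.6150, (cx,cy)=(1.0000,0.0000)
member 6 (3-4): L=4.9698, (cx,cy)=(0.4054,-0.9141)
member 7 (3-5): L=3.7328, (cx,cy)=(0.9969,0.0793)
member 8 (4-5): L=5.1309, (cx,cy)=(0.3325,0.9431)
solve A·x = −loads:
  F[0-1] = +1385.4969 N (tension)
  F[0-2] = +2102.5898 N (tension)
  F[1-2] = -1931.6011 N (compression)
  F[1-3] = -1266.9444 N (compression)
  F[2-3] = +1871.0327 N (tension)
  F[2-4] = +695.7935 N (tension)
  F[3-4] = -2129.8615 N (compression)
  F[3-5] = +234.8934 N (tension)
  F[4-5] = -504.5317 N (compression)
  Rx@0 = -2507.3600 N
  Ry@0 = -1325.0519 N
  Ry@4 = +2422.7719 N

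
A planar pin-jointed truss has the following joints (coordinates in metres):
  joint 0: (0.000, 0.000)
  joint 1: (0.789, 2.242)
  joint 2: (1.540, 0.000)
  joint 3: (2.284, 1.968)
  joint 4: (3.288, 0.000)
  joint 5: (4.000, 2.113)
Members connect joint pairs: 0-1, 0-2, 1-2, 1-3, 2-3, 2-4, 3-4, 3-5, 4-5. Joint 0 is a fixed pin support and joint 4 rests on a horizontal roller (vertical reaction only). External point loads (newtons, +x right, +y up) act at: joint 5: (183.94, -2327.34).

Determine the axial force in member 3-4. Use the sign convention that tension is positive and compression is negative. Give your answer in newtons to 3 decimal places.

-603.939

N=6 nodes, M=9 members, R=3 reactions → 2N=12, M+R=12
member 0 (0-1): L=2.3768, (cx,cy)=(0.3320,0.9433)
member 1 (0-2): L=1.5400, (cx,cy)=(1.0000,0.0000)
member 2 (1-2): L=2.3644, (cx,cy)=(0.3176,-0.9482)
member 3 (1-3): L=1.5199, (cx,cy)=(0.9836,-0.1803)
member 4 (2-3): L=2.1039, (cx,cy)=(0.3536,0.9354)
member 5 (2-4): L=1.7480, (cx,cy)=(1.0000,0.0000)
member 6 (3-4): L=2.2093, (cx,cy)=(0.4544,-0.8908)
member 7 (3-5): L=1.7221, (cx,cy)=(0.9964,0.0842)
member 8 (4-5): L=2.2297, (cx,cy)=(0.3193,0.9476)
solve A·x = −loads:
  F[0-1] = +659.5842 N (tension)
  F[0-2] = -35.0167 N (compression)
  F[1-2] = -744.1663 N (compression)
  F[1-3] = +462.9052 N (tension)
  F[2-3] = +754.3725 N (tension)
  F[2-4] = -538.1441 N (compression)
  F[3-4] = -603.9388 N (compression)
  F[3-5] = +1000.0900 N (tension)
  F[4-5] = -2544.7736 N (compression)
  Rx@0 = -183.9400 N
  Ry@0 = -622.1811 N
  Ry@4 = +2949.5211 N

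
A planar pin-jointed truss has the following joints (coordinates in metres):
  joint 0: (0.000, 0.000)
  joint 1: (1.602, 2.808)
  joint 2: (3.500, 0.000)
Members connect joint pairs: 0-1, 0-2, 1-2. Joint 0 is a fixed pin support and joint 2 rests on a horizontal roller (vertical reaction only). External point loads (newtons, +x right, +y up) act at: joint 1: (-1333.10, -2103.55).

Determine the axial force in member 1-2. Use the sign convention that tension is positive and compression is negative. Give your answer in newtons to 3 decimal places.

N=3 nodes, M=3 members, R=3 reactions → 2N=6, M+R=6
member 0 (0-1): L=3.2328, (cx,cy)=(0.4955,0.8686)
member 1 (0-2): L=3.5000, (cx,cy)=(1.0000,0.0000)
member 2 (1-2): L=3.3893, (cx,cy)=(0.5600,-0.8285)
solve A·x = −loads:
  F[0-1] = -2544.6568 N (compression)
  F[0-2] = -72.1228 N (compression)
  F[1-2] = +128.7907 N (tension)
  Rx@0 = +1333.1000 N
  Ry@0 = +2210.2522 N
  Ry@2 = -106.7022 N

128.791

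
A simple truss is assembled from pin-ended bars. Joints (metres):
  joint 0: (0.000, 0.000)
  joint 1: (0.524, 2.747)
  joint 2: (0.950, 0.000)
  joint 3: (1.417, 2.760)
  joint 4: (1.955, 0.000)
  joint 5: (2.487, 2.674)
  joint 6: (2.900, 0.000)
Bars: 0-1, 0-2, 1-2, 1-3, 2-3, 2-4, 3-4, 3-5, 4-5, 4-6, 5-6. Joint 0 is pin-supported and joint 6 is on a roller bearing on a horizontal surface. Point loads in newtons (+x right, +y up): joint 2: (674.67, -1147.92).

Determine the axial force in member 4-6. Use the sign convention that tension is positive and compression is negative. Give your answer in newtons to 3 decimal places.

58.080

N=7 nodes, M=11 members, R=3 reactions → 2N=14, M+R=14
member 0 (0-1): L=2.7965, (cx,cy)=(0.1874,0.9823)
member 1 (0-2): L=0.9500, (cx,cy)=(1.0000,0.0000)
member 2 (1-2): L=2.7798, (cx,cy)=(0.1532,-0.9882)
member 3 (1-3): L=0.8931, (cx,cy)=(0.9999,0.0146)
member 4 (2-3): L=2.7992, (cx,cy)=(0.1668,0.9860)
member 5 (2-4): L=1.0050, (cx,cy)=(1.0000,0.0000)
member 6 (3-4): L=2.8119, (cx,cy)=(0.1913,-0.9815)
member 7 (3-5): L=1.0735, (cx,cy)=(0.9968,-0.0801)
member 8 (4-5): L=2.7264, (cx,cy)=(0.1951,0.9808)
member 9 (4-6): L=0.9450, (cx,cy)=(1.0000,0.0000)
member 10 (5-6): L=2.7057, (cx,cy)=(0.1526,-0.9883)
solve A·x = −loads:
  F[0-1] = -785.7949 N (compression)
  F[0-2] = +821.9083 N (tension)
  F[1-2] = +777.1800 N (tension)
  F[1-3] = -266.3666 N (compression)
  F[2-3] = +385.3201 N (tension)
  F[2-4] = +202.0549 N (tension)
  F[3-4] = -372.4093 N (compression)
  F[3-5] = -131.2249 N (compression)
  F[4-5] = +372.6937 N (tension)
  F[4-6] = +58.0799 N (tension)
  F[5-6] = -380.5016 N (compression)
  Rx@0 = -674.6700 N
  Ry@0 = +771.8772 N
  Ry@6 = +376.0428 N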